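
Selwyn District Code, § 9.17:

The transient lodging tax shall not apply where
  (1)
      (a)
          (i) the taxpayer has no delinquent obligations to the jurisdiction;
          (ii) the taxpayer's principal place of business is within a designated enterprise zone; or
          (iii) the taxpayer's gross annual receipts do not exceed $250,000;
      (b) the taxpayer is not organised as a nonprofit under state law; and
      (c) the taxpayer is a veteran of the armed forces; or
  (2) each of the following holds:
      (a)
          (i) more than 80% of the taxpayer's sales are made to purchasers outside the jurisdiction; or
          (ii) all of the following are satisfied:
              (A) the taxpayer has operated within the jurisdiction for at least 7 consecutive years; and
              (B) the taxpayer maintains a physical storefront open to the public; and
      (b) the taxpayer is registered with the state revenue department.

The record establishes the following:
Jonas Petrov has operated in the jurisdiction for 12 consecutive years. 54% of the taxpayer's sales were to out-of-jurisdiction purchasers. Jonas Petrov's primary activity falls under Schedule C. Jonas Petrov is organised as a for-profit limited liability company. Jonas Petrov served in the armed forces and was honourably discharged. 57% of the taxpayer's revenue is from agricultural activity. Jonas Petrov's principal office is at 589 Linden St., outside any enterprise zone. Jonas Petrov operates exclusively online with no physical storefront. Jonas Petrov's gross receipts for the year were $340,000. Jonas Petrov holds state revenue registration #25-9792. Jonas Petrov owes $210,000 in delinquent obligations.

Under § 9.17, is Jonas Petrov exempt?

(i) no delinquency — fails.
(ii) in enterprise zone — not satisfied.
(iii) receipts ≤ $250,000 — fails.
So (a) is not satisfied (F OR F OR F).
(b) not (nonprofit) — satisfied.
(c) veteran — met.
(1) = F AND T AND T = false.
(i) >80% out-of-jur. sales — fails.
(A) ≥ 7 yrs in jurisdiction — satisfied.
(B) has storefront — not satisfied.
(ii): T AND F → false.
(a): F OR F → false.
(b) state-registered — met.
(2): F AND T → false.
Overall = F OR F = false.

No — not exempt.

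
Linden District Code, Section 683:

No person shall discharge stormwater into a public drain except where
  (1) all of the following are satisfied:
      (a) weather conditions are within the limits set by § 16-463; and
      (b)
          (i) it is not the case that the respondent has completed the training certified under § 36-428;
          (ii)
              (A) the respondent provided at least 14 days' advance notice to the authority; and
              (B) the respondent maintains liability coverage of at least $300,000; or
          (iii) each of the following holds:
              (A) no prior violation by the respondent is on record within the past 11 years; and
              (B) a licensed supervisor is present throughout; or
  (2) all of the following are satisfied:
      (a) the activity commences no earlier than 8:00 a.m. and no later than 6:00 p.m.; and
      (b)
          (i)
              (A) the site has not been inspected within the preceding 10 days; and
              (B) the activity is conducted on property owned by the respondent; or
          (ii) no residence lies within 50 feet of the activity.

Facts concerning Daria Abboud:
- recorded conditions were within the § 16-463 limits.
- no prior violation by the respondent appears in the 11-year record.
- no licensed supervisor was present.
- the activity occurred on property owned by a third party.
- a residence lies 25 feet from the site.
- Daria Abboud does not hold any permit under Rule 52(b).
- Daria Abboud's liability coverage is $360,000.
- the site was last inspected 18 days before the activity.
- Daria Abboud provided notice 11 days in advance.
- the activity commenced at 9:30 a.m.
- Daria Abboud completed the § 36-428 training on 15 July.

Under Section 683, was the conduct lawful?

No — unlawful.

(a) weather ok — met.
(i) not (training certified) — fails.
(A) ≥14 days' notice — not satisfied.
(B) coverage ≥ $300,000 — satisfied.
(ii): F AND T → false.
(A) no prior violation — met.
(B) supervisor present — not met.
(iii): T AND F → false.
(b) = F OR F OR F = false.
So (1) is not satisfied (T AND F).
(a) start within hours — met.
(A) not (site inspected) — satisfied.
(B) own property — not satisfied.
So (i) is not satisfied (T AND F).
(ii) no residence in 50 ft — not met.
(b): F OR F → false.
(2) = T AND F = false.
So Overall is not satisfied (F OR F).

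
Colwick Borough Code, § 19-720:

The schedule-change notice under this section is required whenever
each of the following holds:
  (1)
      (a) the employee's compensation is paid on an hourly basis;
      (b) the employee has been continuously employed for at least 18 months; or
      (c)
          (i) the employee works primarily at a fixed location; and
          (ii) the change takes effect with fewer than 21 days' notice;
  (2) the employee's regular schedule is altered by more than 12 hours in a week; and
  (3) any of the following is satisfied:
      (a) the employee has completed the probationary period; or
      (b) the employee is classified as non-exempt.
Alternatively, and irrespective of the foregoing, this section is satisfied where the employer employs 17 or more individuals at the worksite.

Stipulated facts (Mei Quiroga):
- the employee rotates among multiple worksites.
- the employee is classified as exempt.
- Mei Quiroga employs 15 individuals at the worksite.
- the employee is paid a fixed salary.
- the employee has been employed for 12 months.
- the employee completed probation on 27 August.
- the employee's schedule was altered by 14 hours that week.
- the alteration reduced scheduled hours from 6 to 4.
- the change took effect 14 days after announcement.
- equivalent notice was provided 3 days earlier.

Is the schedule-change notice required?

No — not required.

(a) hourly-paid — not satisfied.
(b) tenure ≥ 18 mo. — not satisfied.
(i) fixed location — not satisfied.
(ii) < 21 days' notice — holds.
So (c) is not satisfied (F AND T).
So (1) is not satisfied (F OR F OR F).
(2) schedule shift > 12h — satisfied.
(a) past probation — met.
(b) non-exempt — fails.
(3): T OR F → true.
So Overall is not satisfied (F AND T AND T).
Exception (≥ 17 at site) — not satisfied.
Result: main false OR exception false → false.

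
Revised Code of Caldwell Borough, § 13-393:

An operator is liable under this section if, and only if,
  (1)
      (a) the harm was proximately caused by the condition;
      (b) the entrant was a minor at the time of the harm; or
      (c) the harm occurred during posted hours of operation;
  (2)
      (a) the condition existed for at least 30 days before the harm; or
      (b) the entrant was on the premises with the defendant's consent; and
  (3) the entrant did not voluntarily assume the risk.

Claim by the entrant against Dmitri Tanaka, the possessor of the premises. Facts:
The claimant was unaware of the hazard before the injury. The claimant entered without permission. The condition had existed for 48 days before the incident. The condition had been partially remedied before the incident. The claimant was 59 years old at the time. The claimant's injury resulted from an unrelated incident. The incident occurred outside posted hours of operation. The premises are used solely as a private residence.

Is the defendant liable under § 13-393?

(a) proximate cause — fails.
(b) entrant a minor — not met.
(c) during posted hours — fails.
(1) = F OR F OR F = false.
(a) condition ≥30 days old — satisfied.
(b) consent to enter — fails.
So (2) is satisfied (T OR F).
(3) no assumed risk — met.
Overall: F AND T AND T → false.

No — not liable.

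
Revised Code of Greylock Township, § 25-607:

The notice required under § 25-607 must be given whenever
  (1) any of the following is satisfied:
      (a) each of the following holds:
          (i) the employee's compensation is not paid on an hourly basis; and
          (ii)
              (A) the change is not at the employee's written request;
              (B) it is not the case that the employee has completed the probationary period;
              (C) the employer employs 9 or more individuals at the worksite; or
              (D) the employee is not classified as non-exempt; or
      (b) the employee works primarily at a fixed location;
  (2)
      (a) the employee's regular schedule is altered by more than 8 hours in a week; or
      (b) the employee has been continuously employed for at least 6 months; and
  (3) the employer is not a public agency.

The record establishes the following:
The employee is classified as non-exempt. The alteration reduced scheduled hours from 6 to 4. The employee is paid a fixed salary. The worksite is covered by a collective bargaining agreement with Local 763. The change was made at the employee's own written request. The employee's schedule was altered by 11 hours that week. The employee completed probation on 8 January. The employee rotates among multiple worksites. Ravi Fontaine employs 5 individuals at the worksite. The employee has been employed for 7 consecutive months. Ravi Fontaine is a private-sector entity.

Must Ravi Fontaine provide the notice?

No — not required.

(i) not (hourly-paid) — holds.
(A) not employee-requested — not met.
(B) not (past probation) — fails.
(C) ≥ 9 at site — not met.
(D) not (non-exempt) — not satisfied.
(ii): F OR F OR F OR F → false.
So (a) is not satisfied (T AND F).
(b) fixed location — fails.
So (1) is not satisfied (F OR F).
(a) schedule shift > 8h — met.
(b) tenure ≥ 6 mo. — holds.
So (2) is satisfied (T OR T).
(3) not (public agency) — satisfied.
So Overall is not satisfied (F AND T AND T).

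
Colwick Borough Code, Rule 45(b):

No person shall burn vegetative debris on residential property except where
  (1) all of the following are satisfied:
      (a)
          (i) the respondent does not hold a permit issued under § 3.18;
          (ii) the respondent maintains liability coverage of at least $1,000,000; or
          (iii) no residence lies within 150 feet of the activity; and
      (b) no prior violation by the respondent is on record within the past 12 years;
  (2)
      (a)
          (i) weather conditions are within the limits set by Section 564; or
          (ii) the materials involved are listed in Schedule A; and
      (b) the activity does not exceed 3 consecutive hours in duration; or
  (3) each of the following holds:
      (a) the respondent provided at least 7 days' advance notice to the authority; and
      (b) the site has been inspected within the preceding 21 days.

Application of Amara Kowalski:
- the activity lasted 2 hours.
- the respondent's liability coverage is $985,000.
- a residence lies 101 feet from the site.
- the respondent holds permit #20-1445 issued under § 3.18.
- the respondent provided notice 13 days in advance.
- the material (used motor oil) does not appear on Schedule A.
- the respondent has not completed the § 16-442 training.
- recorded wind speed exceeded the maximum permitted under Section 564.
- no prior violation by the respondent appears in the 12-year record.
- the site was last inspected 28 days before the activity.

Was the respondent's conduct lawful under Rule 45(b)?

(i) not (holds permit) — fails.
(ii) coverage ≥ $1,000,000 — not met.
(iii) no residence in 150 ft — not satisfied.
(a) = F OR F OR F = false.
(b) no prior violation — holds.
So (1) is not satisfied (F AND T).
(i) weather ok — not satisfied.
(ii) Schedule A material — fails.
(a): F OR F → false.
(b) ≤ 3 hrs duration — satisfied.
(2): F AND T → false.
(a) ≥7 days' notice — satisfied.
(b) site inspected — not satisfied.
(3) = T AND F = false.
Overall: F OR F OR F → false.

No — unlawful.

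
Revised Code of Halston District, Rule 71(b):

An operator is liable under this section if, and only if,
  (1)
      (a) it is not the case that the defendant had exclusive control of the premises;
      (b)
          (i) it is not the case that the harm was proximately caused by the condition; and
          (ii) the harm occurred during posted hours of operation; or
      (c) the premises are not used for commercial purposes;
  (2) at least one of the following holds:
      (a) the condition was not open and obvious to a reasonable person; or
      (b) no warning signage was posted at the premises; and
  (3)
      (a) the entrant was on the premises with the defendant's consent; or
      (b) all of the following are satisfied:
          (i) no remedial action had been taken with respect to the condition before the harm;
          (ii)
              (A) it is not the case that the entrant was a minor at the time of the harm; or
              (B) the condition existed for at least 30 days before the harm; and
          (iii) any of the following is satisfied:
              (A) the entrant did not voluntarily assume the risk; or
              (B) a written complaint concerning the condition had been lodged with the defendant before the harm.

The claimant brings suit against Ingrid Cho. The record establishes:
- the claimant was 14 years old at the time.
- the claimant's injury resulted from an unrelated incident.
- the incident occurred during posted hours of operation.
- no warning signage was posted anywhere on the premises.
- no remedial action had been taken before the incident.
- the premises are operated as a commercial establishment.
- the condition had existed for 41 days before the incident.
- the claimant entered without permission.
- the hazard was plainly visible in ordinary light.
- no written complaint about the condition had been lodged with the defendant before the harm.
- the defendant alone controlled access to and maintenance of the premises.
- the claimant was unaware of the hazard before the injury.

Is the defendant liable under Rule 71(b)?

(a) not (exclusive control) — fails.
(i) not (proximate cause) — holds.
(ii) during posted hours — satisfied.
So (b) is satisfied (T AND T).
(c) not (commercial use) — not met.
(1): F OR T OR F → true.
(a) not open/obvious — fails.
(b) no signage posted — satisfied.
So (2) is satisfied (F OR T).
(a) consent to enter — not met.
(i) no remedial action — satisfied.
(A) not (entrant a minor) — fails.
(B) condition ≥30 days old — satisfied.
So (ii) is satisfied (F OR T).
(A) no assumed risk — satisfied.
(B) complaint lodged — fails.
(iii): T OR F → true.
So (b) is satisfied (T AND T AND T).
(3): F OR T → true.
Overall: T AND T AND T → true.

Yes — liable.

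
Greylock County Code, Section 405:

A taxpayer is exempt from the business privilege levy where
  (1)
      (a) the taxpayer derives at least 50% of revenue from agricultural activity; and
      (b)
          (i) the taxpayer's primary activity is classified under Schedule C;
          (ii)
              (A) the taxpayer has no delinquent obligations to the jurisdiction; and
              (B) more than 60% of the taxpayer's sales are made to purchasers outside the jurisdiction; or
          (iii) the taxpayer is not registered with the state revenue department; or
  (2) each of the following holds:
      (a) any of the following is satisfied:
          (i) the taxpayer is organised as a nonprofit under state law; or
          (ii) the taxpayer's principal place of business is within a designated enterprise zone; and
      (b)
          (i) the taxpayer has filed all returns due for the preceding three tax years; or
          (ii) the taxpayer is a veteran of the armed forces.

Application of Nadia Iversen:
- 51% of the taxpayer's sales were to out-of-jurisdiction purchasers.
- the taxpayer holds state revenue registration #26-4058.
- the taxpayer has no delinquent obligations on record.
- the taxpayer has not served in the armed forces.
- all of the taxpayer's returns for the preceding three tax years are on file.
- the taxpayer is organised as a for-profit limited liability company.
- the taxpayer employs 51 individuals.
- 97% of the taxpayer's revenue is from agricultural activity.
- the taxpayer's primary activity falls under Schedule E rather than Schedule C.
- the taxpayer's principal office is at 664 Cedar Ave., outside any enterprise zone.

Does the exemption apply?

No — not exempt.

(a) ≥50% agricultural — met.
(i) Schedule C activity — not satisfied.
(A) no delinquency — holds.
(B) >60% out-of-jur. sales — fails.
(ii) = T AND F = false.
(iii) not (state-registered) — not satisfied.
(b): F OR F OR F → false.
(1) = T AND F = false.
(i) nonprofit — not met.
(ii) in enterprise zone — fails.
(a): F OR F → false.
(i) returns current — met.
(ii) veteran — not satisfied.
So (b) is satisfied (T OR F).
(2) = F AND T = false.
Overall = F OR F = false.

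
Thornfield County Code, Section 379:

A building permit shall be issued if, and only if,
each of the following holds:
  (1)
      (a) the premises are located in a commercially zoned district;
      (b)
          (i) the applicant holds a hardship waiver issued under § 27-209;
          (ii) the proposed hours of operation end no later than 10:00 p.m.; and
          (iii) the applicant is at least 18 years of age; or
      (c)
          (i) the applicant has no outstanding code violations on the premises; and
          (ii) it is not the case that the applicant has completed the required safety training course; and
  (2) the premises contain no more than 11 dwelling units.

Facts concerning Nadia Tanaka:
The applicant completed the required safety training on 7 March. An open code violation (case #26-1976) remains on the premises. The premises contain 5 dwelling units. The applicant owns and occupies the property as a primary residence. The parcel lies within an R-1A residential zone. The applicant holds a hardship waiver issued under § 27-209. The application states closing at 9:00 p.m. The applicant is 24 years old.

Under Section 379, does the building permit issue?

Yes — granted.

(a) commercially zoned — not met.
(i) hardship waiver — satisfied.
(ii) closes by 10 p.m. — holds.
(iii) age ≥ 18 — holds.
(b) = T AND T AND T = true.
(i) no code violations — fails.
(ii) not (safety training) — fails.
(c) = F AND F = false.
So (1) is satisfied (F OR T OR F).
(2) ≤ 11 units — satisfied.
So Overall is satisfied (T AND T).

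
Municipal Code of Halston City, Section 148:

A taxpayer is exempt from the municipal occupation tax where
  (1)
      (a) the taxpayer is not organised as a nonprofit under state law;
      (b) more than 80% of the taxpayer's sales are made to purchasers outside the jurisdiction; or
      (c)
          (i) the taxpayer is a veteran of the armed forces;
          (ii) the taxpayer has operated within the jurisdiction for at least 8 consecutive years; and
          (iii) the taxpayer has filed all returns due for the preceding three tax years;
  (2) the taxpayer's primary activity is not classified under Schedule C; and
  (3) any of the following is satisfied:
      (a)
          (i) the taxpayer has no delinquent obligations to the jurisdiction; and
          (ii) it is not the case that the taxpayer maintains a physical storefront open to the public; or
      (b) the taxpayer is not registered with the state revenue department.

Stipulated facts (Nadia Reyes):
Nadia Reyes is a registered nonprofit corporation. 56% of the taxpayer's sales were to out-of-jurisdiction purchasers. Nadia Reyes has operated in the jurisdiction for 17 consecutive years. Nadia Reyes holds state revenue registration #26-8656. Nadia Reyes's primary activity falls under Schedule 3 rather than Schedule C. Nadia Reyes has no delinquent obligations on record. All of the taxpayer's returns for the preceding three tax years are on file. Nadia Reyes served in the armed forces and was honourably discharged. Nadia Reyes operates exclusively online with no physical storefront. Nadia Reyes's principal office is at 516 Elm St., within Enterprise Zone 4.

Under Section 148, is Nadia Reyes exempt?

(a) not (nonprofit) — not satisfied.
(b) >80% out-of-jur. sales — not met.
(i) veteran — met.
(ii) ≥ 8 yrs in jurisdiction — satisfied.
(iii) returns current — satisfied.
(c): T AND T AND T → true.
(1): F OR F OR T → true.
(2) not (Schedule C activity) — satisfied.
(i) no delinquency — met.
(ii) not (has storefront) — met.
(a) = T AND T = true.
(b) not (state-registered) — fails.
(3) = T OR F = true.
Overall = T AND T AND T = true.

Yes — exempt.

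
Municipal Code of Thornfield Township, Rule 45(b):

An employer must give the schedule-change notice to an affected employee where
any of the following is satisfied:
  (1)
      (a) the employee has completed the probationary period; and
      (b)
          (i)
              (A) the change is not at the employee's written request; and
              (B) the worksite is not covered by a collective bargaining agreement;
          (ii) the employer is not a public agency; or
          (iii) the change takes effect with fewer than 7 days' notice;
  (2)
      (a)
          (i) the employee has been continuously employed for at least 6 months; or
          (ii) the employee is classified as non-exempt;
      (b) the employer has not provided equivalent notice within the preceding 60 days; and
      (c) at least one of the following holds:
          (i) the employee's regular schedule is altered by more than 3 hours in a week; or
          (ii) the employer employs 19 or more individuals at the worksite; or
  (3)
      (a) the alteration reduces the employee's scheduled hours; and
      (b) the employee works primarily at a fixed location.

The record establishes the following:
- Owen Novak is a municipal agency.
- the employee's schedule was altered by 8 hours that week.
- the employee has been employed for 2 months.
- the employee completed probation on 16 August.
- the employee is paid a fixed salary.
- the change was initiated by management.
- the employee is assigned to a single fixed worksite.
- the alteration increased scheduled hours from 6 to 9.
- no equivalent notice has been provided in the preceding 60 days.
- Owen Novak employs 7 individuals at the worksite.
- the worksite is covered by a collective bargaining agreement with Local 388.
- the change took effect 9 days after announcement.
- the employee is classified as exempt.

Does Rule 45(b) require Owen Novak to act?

No — not required.

(a) past probation — holds.
(A) not employee-requested — holds.
(B) no CBA — not satisfied.
(i): T AND F → false.
(ii) not (public agency) — fails.
(iii) < 7 days' notice — not satisfied.
(b) = F OR F OR F = false.
(1): T AND F → false.
(i) tenure ≥ 6 mo. — not satisfied.
(ii) non-exempt — not met.
(a) = F OR F = false.
(b) no recent notice — met.
(i) schedule shift > 3h — met.
(ii) ≥ 19 at site — not satisfied.
(c): T OR F → true.
(2): F AND T AND T → false.
(a) hours reduced — not met.
(b) fixed location — met.
(3): F AND T → false.
Overall: F OR F OR F → false.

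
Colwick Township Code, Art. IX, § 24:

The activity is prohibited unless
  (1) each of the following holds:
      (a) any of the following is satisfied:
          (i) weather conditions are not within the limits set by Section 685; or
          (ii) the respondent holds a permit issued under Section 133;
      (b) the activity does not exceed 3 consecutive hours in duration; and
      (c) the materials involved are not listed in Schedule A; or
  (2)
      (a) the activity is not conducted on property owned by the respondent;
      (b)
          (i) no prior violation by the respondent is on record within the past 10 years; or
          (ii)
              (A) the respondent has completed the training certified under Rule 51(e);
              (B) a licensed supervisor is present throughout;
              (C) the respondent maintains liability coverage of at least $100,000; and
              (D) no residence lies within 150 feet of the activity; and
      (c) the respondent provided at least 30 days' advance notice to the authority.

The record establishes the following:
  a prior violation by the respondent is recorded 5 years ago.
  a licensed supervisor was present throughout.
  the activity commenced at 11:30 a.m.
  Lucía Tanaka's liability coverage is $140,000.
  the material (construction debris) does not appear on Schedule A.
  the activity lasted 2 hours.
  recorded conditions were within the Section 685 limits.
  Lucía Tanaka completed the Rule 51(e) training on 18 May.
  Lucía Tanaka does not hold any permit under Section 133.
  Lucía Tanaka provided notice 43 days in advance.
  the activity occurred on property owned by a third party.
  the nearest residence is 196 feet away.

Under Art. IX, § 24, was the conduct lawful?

(i) not (weather ok) — fails.
(ii) holds permit — fails.
(a): F OR F → false.
(b) ≤ 3 hrs duration — met.
(c) not (Schedule A material) — satisfied.
So (1) is not satisfied (F AND T AND T).
(a) not (own property) — satisfied.
(i) no prior violation — not satisfied.
(A) training certified — satisfied.
(B) supervisor present — satisfied.
(C) coverage ≥ $100,000 — satisfied.
(D) no residence in 150 ft — holds.
(ii): T AND T AND T AND T → true.
(b): F OR T → true.
(c) ≥30 days' notice — satisfied.
(2) = T AND T AND T = true.
So Overall is satisfied (F OR T).

Yes — lawful.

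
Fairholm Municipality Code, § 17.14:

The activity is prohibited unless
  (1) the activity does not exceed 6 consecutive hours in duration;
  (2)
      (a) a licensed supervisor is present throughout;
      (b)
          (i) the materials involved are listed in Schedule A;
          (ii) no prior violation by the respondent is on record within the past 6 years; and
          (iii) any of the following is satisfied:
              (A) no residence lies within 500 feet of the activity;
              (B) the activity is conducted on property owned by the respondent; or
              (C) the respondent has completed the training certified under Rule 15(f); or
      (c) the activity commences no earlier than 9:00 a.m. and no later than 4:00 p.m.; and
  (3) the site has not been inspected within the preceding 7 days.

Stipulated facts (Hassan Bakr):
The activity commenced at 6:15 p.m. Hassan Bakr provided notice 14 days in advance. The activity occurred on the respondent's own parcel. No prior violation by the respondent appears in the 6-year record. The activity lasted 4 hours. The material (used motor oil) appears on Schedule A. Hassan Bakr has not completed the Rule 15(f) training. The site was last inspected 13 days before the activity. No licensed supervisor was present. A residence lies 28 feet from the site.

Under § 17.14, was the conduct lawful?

(1) ≤ 6 hrs duration — satisfied.
(a) supervisor present — not met.
(i) Schedule A material — holds.
(ii) no prior violation — holds.
(A) no residence in 500 ft — fails.
(B) own property — met.
(C) training certified — fails.
(iii) = F OR T OR F = true.
(b) = T AND T AND T = true.
(c) start within hours — fails.
So (2) is satisfied (F OR T OR F).
(3) not (site inspected) — satisfied.
Overall = T AND T AND T = true.

Yes — lawful.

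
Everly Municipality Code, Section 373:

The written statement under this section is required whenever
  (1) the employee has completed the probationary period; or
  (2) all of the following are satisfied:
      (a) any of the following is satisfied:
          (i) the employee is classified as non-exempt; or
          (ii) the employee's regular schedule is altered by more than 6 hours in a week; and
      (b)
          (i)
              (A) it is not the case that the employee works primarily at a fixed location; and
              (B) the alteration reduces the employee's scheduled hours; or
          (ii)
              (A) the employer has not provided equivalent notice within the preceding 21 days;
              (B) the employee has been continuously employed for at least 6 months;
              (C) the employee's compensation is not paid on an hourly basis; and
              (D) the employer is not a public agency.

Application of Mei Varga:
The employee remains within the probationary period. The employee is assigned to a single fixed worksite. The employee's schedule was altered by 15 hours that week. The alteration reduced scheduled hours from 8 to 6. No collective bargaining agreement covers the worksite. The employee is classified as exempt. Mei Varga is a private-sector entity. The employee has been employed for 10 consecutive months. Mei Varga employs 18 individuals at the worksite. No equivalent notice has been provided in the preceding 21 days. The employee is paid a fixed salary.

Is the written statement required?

(1) past probation — not met.
(i) non-exempt — fails.
(ii) schedule shift > 6h — satisfied.
So (a) is satisfied (F OR T).
(A) not (fixed location) — not satisfied.
(B) hours reduced — holds.
So (i) is not satisfied (F AND T).
(A) no recent notice — satisfied.
(B) tenure ≥ 6 mo. — satisfied.
(C) not (hourly-paid) — holds.
(D) not (public agency) — satisfied.
So (ii) is satisfied (T AND T AND T AND T).
(b) = F OR T = true.
(2): T AND T → true.
Overall: F OR T → true.

Yes — required.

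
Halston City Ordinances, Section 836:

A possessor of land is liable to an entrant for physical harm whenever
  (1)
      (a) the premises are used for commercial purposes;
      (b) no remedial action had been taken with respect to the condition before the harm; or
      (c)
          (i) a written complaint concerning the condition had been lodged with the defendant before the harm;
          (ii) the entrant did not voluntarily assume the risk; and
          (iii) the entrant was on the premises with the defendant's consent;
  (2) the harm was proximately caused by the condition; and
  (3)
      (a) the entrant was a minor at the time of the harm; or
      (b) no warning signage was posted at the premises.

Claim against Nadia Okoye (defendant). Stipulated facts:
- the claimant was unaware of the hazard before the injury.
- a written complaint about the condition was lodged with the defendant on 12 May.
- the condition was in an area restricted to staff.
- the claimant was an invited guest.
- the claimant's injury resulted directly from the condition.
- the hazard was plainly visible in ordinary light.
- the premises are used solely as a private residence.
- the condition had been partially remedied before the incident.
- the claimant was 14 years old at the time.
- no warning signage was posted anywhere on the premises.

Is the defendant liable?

Yes — liable.

(a) commercial use — not satisfied.
(b) no remedial action — fails.
(i) complaint lodged — satisfied.
(ii) no assumed risk — satisfied.
(iii) consent to enter — holds.
So (c) is satisfied (T AND T AND T).
(1): F OR F OR T → true.
(2) proximate cause — holds.
(a) entrant a minor — satisfied.
(b) no signage posted — met.
(3) = T OR T = true.
So Overall is satisfied (T AND T AND T).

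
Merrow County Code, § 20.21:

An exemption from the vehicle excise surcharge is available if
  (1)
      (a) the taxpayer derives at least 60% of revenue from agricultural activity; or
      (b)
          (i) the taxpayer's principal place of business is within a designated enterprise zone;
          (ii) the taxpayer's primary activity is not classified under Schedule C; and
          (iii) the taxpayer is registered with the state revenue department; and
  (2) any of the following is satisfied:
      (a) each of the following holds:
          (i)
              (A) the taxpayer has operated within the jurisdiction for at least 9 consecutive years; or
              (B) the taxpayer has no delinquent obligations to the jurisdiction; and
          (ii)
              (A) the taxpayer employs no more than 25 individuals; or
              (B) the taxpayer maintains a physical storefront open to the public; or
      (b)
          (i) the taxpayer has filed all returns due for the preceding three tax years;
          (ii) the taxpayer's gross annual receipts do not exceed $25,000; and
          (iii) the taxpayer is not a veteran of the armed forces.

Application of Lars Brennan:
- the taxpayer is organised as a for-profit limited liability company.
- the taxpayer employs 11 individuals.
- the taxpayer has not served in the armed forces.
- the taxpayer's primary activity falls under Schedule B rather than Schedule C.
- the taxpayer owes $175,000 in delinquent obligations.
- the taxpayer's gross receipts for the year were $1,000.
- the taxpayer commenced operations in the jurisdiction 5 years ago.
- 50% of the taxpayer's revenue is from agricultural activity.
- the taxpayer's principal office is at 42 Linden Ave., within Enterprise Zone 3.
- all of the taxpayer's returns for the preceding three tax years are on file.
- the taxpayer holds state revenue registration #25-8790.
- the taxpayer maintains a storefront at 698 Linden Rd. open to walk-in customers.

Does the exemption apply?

(a) ≥60% agricultural — not satisfied.
(i) in enterprise zone — holds.
(ii) not (Schedule C activity) — satisfied.
(iii) state-registered — holds.
(b) = T AND T AND T = true.
(1): F OR T → true.
(A) ≥ 9 yrs in jurisdiction — not met.
(B) no delinquency — not met.
(i) = F OR F = false.
(A) ≤ 25 employees — met.
(B) has storefront — met.
(ii) = T OR T = true.
So (a) is not satisfied (F AND T).
(i) returns current — satisfied.
(ii) receipts ≤ $25,000 — met.
(iii) not (veteran) — satisfied.
So (b) is satisfied (T AND T AND T).
(2) = F OR T = true.
Overall = T AND T = true.

Yes — exempt.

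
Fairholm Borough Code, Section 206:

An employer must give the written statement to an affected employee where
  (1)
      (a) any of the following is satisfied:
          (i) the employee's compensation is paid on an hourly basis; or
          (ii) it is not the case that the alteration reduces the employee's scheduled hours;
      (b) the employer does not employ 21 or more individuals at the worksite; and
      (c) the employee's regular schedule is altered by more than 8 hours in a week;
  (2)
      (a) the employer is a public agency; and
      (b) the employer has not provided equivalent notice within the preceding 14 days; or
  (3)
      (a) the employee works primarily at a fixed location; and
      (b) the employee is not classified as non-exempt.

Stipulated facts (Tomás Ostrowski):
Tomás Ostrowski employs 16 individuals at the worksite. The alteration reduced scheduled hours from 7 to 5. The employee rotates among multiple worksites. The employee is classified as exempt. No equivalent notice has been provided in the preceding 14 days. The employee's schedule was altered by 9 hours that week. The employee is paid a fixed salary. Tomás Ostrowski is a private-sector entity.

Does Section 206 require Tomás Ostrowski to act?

No — not required.

(i) hourly-paid — not met.
(ii) not (hours reduced) — not met.
(a) = F OR F = false.
(b) not (≥ 21 at site) — satisfied.
(c) schedule shift > 8h — satisfied.
So (1) is not satisfied (F AND T AND T).
(a) public agency — not satisfied.
(b) no recent notice — holds.
(2): F AND T → false.
(a) fixed location — fails.
(b) not (non-exempt) — met.
(3): F AND T → false.
Overall: F OR F OR F → false.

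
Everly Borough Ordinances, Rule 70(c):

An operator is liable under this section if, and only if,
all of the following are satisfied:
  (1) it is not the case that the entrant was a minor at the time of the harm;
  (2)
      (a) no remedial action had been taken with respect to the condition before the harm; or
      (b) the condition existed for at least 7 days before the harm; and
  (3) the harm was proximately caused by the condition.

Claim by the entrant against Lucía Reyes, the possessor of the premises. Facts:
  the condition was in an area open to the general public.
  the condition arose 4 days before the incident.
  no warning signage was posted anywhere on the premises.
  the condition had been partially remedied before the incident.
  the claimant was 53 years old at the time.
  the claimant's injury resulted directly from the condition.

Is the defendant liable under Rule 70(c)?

No — not liable.

(1) not (entrant a minor) — met.
(a) no remedial action — fails.
(b) condition ≥7 days old — not met.
So (2) is not satisfied (F OR F).
(3) proximate cause — satisfied.
So Overall is not satisfied (T AND F AND T).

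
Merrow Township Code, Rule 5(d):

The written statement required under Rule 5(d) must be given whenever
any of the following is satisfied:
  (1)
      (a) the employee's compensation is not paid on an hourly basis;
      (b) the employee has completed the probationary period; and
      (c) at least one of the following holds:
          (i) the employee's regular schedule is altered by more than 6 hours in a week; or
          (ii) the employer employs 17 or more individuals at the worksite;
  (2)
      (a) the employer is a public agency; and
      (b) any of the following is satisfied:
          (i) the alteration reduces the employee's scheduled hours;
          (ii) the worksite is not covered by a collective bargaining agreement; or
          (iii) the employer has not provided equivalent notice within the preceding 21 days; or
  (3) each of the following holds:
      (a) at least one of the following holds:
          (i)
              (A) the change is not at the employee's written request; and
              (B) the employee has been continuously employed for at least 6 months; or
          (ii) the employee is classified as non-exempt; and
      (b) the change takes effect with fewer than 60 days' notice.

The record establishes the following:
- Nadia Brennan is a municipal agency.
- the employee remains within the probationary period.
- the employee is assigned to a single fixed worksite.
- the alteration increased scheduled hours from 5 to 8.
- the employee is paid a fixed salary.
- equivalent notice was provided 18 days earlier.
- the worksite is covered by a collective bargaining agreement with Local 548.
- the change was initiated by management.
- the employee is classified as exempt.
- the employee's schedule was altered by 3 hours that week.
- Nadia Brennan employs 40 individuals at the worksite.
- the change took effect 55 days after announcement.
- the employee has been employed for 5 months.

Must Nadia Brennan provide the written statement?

No — not required.

(a) not (hourly-paid) — satisfied.
(b) past probation — not satisfied.
(i) schedule shift > 6h — not met.
(ii) ≥ 17 at site — satisfied.
(c): F OR T → true.
(1): T AND F AND T → false.
(a) public agency — holds.
(i) hours reduced — fails.
(ii) no CBA — fails.
(iii) no recent notice — fails.
So (b) is not satisfied (F OR F OR F).
(2): T AND F → false.
(A) not employee-requested — holds.
(B) tenure ≥ 6 mo. — not satisfied.
(i) = T AND F = false.
(ii) non-exempt — not met.
(a) = F OR F = false.
(b) < 60 days' notice — holds.
(3) = F AND T = false.
So Overall is not satisfied (F OR F OR F).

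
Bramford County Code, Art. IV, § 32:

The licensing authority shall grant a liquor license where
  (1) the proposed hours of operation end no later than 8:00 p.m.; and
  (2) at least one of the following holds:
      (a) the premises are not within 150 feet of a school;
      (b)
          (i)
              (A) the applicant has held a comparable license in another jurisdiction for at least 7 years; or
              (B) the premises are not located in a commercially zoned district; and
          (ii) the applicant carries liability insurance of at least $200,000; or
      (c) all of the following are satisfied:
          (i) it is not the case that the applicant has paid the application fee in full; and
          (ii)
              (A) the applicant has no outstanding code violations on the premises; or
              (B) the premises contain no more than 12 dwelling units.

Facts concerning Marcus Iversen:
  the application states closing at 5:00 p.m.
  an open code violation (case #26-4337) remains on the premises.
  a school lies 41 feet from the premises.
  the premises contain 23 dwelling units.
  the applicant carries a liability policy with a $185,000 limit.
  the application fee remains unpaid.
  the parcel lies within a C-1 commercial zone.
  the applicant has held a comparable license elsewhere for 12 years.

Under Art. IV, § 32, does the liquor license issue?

(1) closes by 8 p.m. — met.
(a) ≥150 ft from school — fails.
(A) prior license ≥ 7 yr — met.
(B) not (commercially zoned) — not met.
So (i) is satisfied (T OR F).
(ii) insurance ≥ $200,000 — not met.
(b) = T AND F = false.
(i) not (fee paid) — satisfied.
(A) no code violations — not satisfied.
(B) ≤ 12 units — not met.
(ii) = F OR F = false.
(c) = T AND F = false.
(2): F OR F OR F → false.
So Overall is not satisfied (T AND F).

No — denied.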